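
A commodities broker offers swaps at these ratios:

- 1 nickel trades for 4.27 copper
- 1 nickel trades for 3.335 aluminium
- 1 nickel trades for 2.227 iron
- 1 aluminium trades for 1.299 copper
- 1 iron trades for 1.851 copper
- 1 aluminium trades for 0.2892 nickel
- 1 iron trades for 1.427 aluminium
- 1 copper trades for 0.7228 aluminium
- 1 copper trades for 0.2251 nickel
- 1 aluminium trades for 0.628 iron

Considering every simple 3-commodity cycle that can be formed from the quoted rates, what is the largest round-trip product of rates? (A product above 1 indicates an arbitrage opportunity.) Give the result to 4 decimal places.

0.9752

nickel→aluminium→copper→nickel: 3.335 × 1.299 × 0.2251 = 0.97517
iron→copper→nickel→iron: 1.851 × 0.2251 × 2.227 = 0.92790
iron→aluminium→nickel→iron: 1.427 × 0.2892 × 2.227 = 0.91906
nickel→copper→aluminium→nickel: 4.27 × 0.7228 × 0.2892 = 0.89257
iron→copper→aluminium→iron: 1.851 × 0.7228 × 0.628 = 0.84020
Maximum is nickel→aluminium→copper→nickel at 0.9752; no arbitrage — every cycle loses value.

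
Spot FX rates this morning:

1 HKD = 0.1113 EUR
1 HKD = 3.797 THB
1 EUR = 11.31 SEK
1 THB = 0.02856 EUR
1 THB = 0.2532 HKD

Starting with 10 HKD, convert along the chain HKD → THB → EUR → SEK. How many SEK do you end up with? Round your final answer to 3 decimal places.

12.265

10 HKD × 3.797 = 37.97 THB
37.97 THB × 0.02856 = 1.0844232 EUR
1.0844232 EUR × 11.31 = 12.264826392 SEK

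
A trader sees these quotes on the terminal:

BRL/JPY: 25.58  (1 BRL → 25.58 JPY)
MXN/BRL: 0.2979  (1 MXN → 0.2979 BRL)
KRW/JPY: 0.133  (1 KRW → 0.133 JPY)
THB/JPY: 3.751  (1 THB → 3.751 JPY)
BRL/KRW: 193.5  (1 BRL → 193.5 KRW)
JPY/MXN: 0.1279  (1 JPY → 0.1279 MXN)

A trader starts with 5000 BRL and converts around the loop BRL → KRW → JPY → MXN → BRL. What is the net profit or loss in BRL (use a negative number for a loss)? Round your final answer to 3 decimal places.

5000 BRL × 193.5 = 967500 KRW
967500 KRW × 0.133 = 128677.5 JPY
128677.5 JPY × 0.1279 = 16457.85225 MXN
16457.85225 MXN × 0.2979 = 4902.794185275 BRL
Net change: 4902.794185275 − 5000 = -97.205814725 BRL

-97.206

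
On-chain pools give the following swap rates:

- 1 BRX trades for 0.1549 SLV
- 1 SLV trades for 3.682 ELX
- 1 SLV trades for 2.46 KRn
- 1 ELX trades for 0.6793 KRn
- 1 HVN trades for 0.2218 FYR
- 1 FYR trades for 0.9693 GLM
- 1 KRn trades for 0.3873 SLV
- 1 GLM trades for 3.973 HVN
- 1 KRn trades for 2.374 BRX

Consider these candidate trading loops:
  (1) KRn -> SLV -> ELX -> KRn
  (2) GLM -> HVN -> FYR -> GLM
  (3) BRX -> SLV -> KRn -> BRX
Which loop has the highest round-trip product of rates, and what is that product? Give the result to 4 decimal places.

0.9687

(1) 0.3873 × 3.682 × 0.6793 = 0.96871
(2) 3.973 × 0.2218 × 0.9693 = 0.85416
(3) 0.1549 × 2.46 × 2.374 = 0.90462
Highest is cycle (1) at 0.9687 (≤1, no arbitrage).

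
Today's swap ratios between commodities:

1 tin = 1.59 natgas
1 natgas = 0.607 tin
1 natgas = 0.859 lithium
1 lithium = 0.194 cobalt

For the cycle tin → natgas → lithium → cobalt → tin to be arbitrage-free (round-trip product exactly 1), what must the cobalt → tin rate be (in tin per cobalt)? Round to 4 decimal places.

3.7741

Known legs of the cycle: 1.59 × 0.859 × 0.194 = 0.26496714
For no arbitrage the full-cycle product must be 1, so the missing rate is 1 / 0.26496714 ≈ 3.774053.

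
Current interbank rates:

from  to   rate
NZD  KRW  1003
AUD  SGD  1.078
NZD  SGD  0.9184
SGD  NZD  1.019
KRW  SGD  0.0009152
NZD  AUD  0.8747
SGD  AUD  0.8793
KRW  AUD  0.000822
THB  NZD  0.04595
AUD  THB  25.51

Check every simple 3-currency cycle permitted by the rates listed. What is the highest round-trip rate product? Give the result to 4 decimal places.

1.0253

THB→NZD→AUD→THB: 0.04595 × 0.8747 × 25.51 = 1.02531
SGD→NZD→AUD→SGD: 1.019 × 0.8747 × 1.078 = 0.96084
KRW→SGD→NZD→KRW: 0.0009152 × 1.019 × 1003 = 0.93539
Maximum is THB→NZD→AUD→THB at 1.0253; arbitrage exists.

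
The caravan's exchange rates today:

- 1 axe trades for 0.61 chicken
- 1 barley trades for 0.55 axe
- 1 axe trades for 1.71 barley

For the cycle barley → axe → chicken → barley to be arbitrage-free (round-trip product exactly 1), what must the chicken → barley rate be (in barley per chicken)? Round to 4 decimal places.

Known legs of the cycle: 0.55 × 0.61 = 0.3355
For no arbitrage the full-cycle product must be 1, so the missing rate is 1 / 0.3355 ≈ 2.980626.

2.9806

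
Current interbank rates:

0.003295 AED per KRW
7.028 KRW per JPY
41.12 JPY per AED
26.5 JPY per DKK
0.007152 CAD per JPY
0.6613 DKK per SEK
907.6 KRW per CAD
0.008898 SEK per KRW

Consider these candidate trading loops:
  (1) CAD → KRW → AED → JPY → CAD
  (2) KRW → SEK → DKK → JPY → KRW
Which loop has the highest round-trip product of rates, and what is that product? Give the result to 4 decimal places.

1.0959

(1) 907.6 × 0.003295 × 41.12 × 0.007152 = 0.87949
(2) 0.008898 × 0.6613 × 26.5 × 7.028 = 1.09589
Highest is cycle (2) at 1.0959 (>1, arbitrage).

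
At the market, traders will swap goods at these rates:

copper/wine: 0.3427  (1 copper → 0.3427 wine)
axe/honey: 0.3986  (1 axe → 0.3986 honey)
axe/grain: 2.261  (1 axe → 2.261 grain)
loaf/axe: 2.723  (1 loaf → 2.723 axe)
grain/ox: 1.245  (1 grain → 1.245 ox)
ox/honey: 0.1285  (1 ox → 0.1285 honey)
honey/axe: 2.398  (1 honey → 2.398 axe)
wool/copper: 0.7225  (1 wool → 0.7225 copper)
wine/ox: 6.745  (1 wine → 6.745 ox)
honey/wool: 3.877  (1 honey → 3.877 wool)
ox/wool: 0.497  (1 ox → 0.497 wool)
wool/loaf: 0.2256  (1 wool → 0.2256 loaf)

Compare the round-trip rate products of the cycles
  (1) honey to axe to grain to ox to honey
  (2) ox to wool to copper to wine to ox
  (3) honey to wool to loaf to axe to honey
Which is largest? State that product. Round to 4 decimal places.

0.9493

(1) 2.398 × 2.261 × 1.245 × 0.1285 = 0.86741
(2) 0.497 × 0.7225 × 0.3427 × 6.745 = 0.83002
(3) 3.877 × 0.2256 × 2.723 × 0.3986 = 0.94934
Highest is cycle (3) at 0.9493 (≤1, no arbitrage).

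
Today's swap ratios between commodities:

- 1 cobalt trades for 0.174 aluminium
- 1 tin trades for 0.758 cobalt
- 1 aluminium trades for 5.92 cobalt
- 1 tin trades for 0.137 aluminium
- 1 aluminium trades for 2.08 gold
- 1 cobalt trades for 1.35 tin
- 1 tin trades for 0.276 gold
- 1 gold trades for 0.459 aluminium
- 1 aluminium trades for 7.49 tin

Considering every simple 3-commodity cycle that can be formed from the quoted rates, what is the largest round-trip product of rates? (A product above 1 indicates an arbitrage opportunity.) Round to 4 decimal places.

aluminium→cobalt→tin→aluminium: 5.92 × 1.35 × 0.137 = 1.09490
aluminium→tin→cobalt→aluminium: 7.49 × 0.758 × 0.174 = 0.98787
aluminium→tin→gold→aluminium: 7.49 × 0.276 × 0.459 = 0.94886
Maximum is aluminium→cobalt→tin→aluminium at 1.0949; arbitrage exists.

1.0949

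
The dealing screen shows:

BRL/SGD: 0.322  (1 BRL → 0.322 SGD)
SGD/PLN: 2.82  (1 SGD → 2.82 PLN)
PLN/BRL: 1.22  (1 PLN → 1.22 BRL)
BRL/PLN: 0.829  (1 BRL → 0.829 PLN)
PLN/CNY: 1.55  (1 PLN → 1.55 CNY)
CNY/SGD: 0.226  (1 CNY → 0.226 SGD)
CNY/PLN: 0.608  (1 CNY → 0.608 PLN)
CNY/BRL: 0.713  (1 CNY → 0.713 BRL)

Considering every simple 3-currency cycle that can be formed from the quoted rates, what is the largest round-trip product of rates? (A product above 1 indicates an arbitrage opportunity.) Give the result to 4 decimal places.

SGD→PLN→BRL→SGD: 2.82 × 1.22 × 0.322 = 1.10781
SGD→PLN→CNY→SGD: 2.82 × 1.55 × 0.226 = 0.98785
CNY→BRL→PLN→CNY: 0.713 × 0.829 × 1.55 = 0.91617
Maximum is SGD→PLN→BRL→SGD at 1.1078; arbitrage exists.

1.1078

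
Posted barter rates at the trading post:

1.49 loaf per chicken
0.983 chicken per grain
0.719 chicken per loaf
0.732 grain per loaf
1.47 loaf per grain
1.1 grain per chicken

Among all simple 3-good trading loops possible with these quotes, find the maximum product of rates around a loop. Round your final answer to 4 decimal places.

chicken→grain→loaf→chicken: 1.1 × 1.47 × 0.719 = 1.16262
chicken→loaf→grain→chicken: 1.49 × 0.732 × 0.983 = 1.07214
Maximum is chicken→grain→loaf→chicken at 1.1626; arbitrage exists.

1.1626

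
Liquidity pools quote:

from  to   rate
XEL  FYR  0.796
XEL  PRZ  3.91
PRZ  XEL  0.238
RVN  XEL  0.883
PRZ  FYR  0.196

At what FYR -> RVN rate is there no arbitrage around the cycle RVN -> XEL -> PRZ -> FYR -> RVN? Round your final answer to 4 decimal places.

Known legs of the cycle: 0.883 × 3.91 × 0.196 = 0.67669588
For no arbitrage the full-cycle product must be 1, so the missing rate is 1 / 0.67669588 ≈ 1.477769.

1.4778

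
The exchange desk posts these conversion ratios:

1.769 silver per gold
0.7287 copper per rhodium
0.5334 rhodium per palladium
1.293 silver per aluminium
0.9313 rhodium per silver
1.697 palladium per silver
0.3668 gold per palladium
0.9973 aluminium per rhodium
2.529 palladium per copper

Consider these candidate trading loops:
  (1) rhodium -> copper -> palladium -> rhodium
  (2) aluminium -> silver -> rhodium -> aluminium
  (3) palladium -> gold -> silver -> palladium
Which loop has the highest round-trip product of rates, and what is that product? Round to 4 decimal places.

1.2009

(1) 0.7287 × 2.529 × 0.5334 = 0.98299
(2) 1.293 × 0.9313 × 0.9973 = 1.20092
(3) 0.3668 × 1.769 × 1.697 = 1.10113
Highest is cycle (2) at 1.2009 (>1, arbitrage).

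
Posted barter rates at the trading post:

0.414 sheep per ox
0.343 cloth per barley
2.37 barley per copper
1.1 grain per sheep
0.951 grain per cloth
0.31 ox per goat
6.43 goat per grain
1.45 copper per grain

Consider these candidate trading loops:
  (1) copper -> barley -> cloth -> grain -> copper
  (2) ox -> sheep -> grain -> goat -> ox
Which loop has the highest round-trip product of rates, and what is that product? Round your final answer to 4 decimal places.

(1) 2.37 × 0.343 × 0.951 × 1.45 = 1.12096
(2) 0.414 × 1.1 × 6.43 × 0.31 = 0.90775
Highest is cycle (1) at 1.1210 (>1, arbitrage).

1.1210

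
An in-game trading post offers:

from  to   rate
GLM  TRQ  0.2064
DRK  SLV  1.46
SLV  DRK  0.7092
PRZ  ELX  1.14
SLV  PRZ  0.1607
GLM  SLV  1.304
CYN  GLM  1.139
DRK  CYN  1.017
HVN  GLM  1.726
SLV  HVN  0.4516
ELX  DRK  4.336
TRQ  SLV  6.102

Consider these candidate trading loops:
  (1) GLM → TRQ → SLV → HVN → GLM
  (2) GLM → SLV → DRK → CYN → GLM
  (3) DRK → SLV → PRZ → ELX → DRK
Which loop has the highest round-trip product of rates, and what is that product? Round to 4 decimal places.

1.1597

(1) 0.2064 × 6.102 × 0.4516 × 1.726 = 0.98170
(2) 1.304 × 0.7092 × 1.017 × 1.139 = 1.07125
(3) 1.46 × 0.1607 × 1.14 × 4.336 = 1.15975
Highest is cycle (3) at 1.1597 (>1, arbitrage).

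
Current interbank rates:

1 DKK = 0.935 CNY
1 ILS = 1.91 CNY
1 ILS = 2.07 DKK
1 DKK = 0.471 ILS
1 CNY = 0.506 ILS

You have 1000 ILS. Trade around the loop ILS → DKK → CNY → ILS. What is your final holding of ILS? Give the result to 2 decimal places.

979.34

1000 ILS × 2.07 = 2070 DKK
2070 DKK × 0.935 = 1935.45 CNY
1935.45 CNY × 0.506 = 979.3377 ILS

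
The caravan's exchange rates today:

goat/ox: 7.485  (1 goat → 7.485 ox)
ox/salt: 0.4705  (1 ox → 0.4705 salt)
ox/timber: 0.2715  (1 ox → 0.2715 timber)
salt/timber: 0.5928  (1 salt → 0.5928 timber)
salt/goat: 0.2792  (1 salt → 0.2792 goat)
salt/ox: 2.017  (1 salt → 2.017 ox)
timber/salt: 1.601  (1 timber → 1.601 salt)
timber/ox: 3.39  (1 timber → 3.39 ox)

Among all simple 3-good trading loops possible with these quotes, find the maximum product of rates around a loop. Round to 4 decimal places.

0.9833

salt→goat→ox→salt: 0.2792 × 7.485 × 0.4705 = 0.98326
salt→timber→ox→salt: 0.5928 × 3.39 × 0.4705 = 0.94551
salt→ox→timber→salt: 2.017 × 0.2715 × 1.601 = 0.87673
Maximum is salt→goat→ox→salt at 0.9833; no arbitrage — every cycle loses value.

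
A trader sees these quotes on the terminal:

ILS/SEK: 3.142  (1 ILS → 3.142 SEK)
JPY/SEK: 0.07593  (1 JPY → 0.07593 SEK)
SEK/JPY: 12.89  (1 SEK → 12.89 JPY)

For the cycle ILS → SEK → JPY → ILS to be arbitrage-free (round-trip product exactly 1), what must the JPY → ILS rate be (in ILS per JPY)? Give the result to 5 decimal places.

0.02469

Known legs of the cycle: 3.142 × 12.89 = 40.50038
For no arbitrage the full-cycle product must be 1, so the missing rate is 1 / 40.50038 ≈ 0.0246911.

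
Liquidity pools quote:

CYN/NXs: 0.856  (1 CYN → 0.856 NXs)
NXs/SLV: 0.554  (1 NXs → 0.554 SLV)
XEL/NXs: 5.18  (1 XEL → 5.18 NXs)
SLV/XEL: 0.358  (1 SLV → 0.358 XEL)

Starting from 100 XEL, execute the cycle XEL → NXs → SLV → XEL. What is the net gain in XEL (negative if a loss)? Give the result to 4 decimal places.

2.7360

100 XEL × 5.18 = 518 NXs
518 NXs × 0.554 = 286.972 SLV
286.972 SLV × 0.358 = 102.735976 XEL
Net change: 102.735976 − 100 = 2.735976 XEL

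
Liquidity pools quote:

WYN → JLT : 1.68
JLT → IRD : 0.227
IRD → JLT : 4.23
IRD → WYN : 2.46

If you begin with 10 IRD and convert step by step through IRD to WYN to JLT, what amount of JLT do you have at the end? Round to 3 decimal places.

10 IRD × 2.46 = 24.6 WYN
24.6 WYN × 1.68 = 41.328 JLT

41.328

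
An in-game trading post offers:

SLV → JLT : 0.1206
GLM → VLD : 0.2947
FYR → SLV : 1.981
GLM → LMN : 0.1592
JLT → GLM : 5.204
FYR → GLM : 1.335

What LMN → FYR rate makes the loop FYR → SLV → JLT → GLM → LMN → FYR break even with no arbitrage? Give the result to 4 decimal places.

Known legs of the cycle: 1.981 × 0.1206 × 5.204 × 0.1592 = 0.19793023242048
For no arbitrage the full-cycle product must be 1, so the missing rate is 1 / 0.19793023242048 ≈ 5.052285.

5.0523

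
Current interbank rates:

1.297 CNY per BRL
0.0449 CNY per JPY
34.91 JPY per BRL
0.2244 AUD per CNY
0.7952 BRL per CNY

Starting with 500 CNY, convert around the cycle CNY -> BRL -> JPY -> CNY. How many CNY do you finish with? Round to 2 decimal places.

623.22

500 CNY × 0.7952 = 397.6 BRL
397.6 BRL × 34.91 = 13880.216 JPY
13880.216 JPY × 0.0449 = 623.2216984 CNY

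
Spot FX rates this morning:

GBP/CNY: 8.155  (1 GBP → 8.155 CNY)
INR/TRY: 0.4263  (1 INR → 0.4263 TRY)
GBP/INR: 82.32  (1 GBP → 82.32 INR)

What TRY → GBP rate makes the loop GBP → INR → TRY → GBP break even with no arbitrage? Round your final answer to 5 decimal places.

Known legs of the cycle: 82.32 × 0.4263 = 35.093016
For no arbitrage the full-cycle product must be 1, so the missing rate is 1 / 35.093016 ≈ 0.0284957.

0.02850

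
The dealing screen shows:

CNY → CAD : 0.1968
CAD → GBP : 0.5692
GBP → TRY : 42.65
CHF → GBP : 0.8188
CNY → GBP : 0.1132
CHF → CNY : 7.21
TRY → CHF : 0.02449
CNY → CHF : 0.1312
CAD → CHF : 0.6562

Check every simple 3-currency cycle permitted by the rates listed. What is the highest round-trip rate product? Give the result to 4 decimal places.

CHF→CNY→CAD→CHF: 7.21 × 0.1968 × 0.6562 = 0.93110
CHF→GBP→TRY→CHF: 0.8188 × 42.65 × 0.02449 = 0.85524
Maximum is CHF→CNY→CAD→CHF at 0.9311; no arbitrage — every cycle loses value.

0.9311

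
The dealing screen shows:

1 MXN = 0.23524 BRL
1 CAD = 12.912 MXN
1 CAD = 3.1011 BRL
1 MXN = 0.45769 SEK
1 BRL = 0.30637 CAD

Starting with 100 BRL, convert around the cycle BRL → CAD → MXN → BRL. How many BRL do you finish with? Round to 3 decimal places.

93.057

100 BRL × 0.30637 = 30.637 CAD
30.637 CAD × 12.912 = 395.584944 MXN
395.584944 MXN × 0.23524 = 93.05740222656 BRL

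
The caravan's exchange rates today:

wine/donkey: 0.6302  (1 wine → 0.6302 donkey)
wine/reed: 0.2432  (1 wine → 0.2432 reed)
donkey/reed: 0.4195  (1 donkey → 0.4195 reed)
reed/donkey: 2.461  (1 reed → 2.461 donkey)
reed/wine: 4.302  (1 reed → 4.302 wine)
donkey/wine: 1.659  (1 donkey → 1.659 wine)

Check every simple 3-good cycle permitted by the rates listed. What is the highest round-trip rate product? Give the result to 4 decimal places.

1.1373

donkey→reed→wine→donkey: 0.4195 × 4.302 × 0.6302 = 1.13732
donkey→wine→reed→donkey: 1.659 × 0.2432 × 2.461 = 0.99294
Maximum is donkey→reed→wine→donkey at 1.1373; arbitrage exists.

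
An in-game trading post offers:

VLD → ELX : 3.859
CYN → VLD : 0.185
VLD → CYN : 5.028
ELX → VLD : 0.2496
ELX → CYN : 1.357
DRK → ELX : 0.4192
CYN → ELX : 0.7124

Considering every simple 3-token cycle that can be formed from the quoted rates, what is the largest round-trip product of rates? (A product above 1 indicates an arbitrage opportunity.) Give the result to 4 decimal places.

ELX→CYN→VLD→ELX: 1.357 × 0.185 × 3.859 = 0.96878
ELX→VLD→CYN→ELX: 0.2496 × 5.028 × 0.7124 = 0.89405
Maximum is ELX→CYN→VLD→ELX at 0.9688; no arbitrage — every cycle loses value.

0.9688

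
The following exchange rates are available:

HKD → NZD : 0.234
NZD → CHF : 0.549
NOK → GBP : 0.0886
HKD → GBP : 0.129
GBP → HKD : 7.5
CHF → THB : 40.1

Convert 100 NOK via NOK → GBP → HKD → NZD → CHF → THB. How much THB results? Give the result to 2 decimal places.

100 NOK × 0.0886 = 8.86 GBP
8.86 GBP × 7.5 = 66.45 HKD
66.45 HKD × 0.234 = 15.5493 NZD
15.5493 NZD × 0.549 = 8.5365657 CHF
8.5365657 CHF × 40.1 = 342.31628457 THB

342.32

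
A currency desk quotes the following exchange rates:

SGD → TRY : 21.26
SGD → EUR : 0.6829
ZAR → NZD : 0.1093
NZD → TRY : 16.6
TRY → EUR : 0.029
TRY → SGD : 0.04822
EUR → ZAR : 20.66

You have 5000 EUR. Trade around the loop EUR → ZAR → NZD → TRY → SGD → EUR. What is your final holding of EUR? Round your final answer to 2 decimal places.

5000 EUR × 20.66 = 103300 ZAR
103300 ZAR × 0.1093 = 11290.69 NZD
11290.69 NZD × 16.6 = 187425.454 TRY
187425.454 TRY × 0.04822 = 9037.65539188 SGD
9037.65539188 SGD × 0.6829 = 6171.814867114852 EUR

6171.81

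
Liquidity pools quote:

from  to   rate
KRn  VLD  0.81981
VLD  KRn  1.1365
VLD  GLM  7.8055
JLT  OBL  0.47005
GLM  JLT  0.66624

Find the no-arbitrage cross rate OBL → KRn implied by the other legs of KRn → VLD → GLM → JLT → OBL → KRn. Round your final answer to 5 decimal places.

0.49901

Known legs of the cycle: 0.81981 × 7.8055 × 0.66624 × 0.47005 = 2.00395839208054896
For no arbitrage the full-cycle product must be 1, so the missing rate is 1 / 2.00395839208054896 ≈ 0.4990124.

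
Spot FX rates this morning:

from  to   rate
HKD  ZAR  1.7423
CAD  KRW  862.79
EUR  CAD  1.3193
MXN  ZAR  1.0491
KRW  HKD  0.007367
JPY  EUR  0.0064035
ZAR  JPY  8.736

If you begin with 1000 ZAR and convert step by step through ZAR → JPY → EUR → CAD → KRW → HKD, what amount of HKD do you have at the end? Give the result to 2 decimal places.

1000 ZAR × 8.736 = 8736 JPY
8736 JPY × 0.0064035 = 55.940976 EUR
55.940976 EUR × 1.3193 = 73.8029296368 CAD
73.8029296368 CAD × 862.79 = 63676.429661334672 KRW
63676.429661334672 KRW × 0.007367 = 469.104257315052528624 HKD

469.10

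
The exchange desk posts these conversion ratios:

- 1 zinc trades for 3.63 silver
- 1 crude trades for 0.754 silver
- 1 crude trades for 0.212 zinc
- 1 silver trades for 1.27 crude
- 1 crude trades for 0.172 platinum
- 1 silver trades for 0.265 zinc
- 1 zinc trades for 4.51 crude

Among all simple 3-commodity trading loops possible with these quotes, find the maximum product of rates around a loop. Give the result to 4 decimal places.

0.9773

silver→crude→zinc→silver: 1.27 × 0.212 × 3.63 = 0.97734
silver→zinc→crude→silver: 0.265 × 4.51 × 0.754 = 0.90114
Maximum is silver→crude→zinc→silver at 0.9773; no arbitrage — every cycle loses value.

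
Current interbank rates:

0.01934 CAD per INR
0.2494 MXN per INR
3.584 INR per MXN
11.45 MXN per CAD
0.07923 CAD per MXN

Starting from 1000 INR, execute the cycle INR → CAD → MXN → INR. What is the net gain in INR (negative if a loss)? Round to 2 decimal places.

1000 INR × 0.01934 = 19.34 CAD
19.34 CAD × 11.45 = 221.443 MXN
221.443 MXN × 3.584 = 793.651712 INR
Net change: 793.651712 − 1000 = -206.348288 INR

-206.35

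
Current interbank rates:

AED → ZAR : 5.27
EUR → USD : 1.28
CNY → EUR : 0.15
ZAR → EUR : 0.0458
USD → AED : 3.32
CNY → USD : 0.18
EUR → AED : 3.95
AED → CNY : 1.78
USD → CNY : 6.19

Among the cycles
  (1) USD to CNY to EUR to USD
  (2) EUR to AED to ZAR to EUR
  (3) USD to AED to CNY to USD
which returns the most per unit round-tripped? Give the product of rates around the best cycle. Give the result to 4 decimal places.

1.1885

(1) 6.19 × 0.15 × 1.28 = 1.18848
(2) 3.95 × 5.27 × 0.0458 = 0.95340
(3) 3.32 × 1.78 × 0.18 = 1.06373
Highest is cycle (1) at 1.1885 (>1, arbitrage).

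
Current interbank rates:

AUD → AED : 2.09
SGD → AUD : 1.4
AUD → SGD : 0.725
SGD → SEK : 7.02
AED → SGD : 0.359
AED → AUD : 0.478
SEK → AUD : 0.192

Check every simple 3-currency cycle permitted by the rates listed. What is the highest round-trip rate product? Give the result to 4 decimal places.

AED→SGD→AUD→AED: 0.359 × 1.4 × 2.09 = 1.05043
SEK→AUD→SGD→SEK: 0.192 × 0.725 × 7.02 = 0.97718
Maximum is AED→SGD→AUD→AED at 1.0504; arbitrage exists.

1.0504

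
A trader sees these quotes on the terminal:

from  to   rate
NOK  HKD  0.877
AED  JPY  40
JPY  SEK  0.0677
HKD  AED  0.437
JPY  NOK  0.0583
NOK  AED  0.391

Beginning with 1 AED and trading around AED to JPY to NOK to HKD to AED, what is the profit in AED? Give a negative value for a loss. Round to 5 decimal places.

1 AED × 40 = 40 JPY
40 JPY × 0.0583 = 2.332 NOK
2.332 NOK × 0.877 = 2.045164 HKD
2.045164 HKD × 0.437 = 0.893736668 AED
Net change: 0.893736668 − 1 = -0.106263332 AED

-0.10626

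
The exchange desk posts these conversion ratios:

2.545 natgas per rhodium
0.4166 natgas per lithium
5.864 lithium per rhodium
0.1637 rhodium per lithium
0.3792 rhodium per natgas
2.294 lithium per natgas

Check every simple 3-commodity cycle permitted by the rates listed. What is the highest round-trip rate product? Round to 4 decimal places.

lithium→rhodium→natgas→lithium: 0.1637 × 2.545 × 2.294 = 0.95572
lithium→natgas→rhodium→lithium: 0.4166 × 0.3792 × 5.864 = 0.92636
Maximum is lithium→rhodium→natgas→lithium at 0.9557; no arbitrage — every cycle loses value.

0.9557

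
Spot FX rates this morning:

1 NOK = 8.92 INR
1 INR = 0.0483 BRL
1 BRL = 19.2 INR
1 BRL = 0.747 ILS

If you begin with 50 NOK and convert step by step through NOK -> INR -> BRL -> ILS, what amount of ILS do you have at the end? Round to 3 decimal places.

16.092

50 NOK × 8.92 = 446 INR
446 INR × 0.0483 = 21.5418 BRL
21.5418 BRL × 0.747 = 16.0917246 ILS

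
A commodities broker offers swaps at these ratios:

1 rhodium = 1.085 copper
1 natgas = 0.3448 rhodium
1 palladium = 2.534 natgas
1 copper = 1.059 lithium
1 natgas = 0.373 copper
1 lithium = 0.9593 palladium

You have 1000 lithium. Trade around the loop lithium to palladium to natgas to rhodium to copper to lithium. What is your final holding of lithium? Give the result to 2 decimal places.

1000 lithium × 0.9593 = 959.3 palladium
959.3 palladium × 2.534 = 2430.8662 natgas
2430.8662 natgas × 0.3448 = 838.16266576 rhodium
838.16266576 rhodium × 1.085 = 909.4064923496 copper
909.4064923496 copper × 1.059 = 963.0614753982264 lithium

963.06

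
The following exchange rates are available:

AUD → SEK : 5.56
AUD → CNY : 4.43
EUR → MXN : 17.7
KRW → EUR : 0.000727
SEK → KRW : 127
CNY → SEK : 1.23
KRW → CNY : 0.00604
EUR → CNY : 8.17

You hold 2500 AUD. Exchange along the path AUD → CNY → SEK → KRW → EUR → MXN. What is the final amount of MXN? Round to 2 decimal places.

2500 AUD × 4.43 = 11075 CNY
11075 CNY × 1.23 = 13622.25 SEK
13622.25 SEK × 127 = 1730025.75 KRW
1730025.75 KRW × 0.000727 = 1257.72872025 EUR
1257.72872025 EUR × 17.7 = 22261.798348425 MXN

22261.80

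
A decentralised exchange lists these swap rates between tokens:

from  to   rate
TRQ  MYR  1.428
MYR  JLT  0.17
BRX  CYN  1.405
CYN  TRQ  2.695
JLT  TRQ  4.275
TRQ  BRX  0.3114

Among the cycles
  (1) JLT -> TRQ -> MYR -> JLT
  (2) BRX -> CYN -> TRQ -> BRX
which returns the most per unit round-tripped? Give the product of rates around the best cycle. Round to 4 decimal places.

1.1791

(1) 4.275 × 1.428 × 0.17 = 1.03780
(2) 1.405 × 2.695 × 0.3114 = 1.17911
Highest is cycle (2) at 1.1791 (>1, arbitrage).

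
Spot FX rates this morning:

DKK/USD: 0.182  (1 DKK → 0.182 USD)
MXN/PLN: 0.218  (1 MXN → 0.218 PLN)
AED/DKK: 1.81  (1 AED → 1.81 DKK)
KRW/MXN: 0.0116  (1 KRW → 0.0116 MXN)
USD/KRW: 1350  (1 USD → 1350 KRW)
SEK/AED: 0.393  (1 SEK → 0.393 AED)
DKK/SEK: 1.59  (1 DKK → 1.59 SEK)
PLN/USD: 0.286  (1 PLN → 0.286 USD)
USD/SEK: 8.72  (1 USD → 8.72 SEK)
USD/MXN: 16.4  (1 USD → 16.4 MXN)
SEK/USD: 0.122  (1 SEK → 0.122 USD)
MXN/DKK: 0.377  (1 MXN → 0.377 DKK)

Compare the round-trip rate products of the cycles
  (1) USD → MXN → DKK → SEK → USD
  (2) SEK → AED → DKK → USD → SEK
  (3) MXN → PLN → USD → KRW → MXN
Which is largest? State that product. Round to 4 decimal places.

(1) 16.4 × 0.377 × 1.59 × 0.122 = 1.19934
(2) 0.393 × 1.81 × 0.182 × 8.72 = 1.12891
(3) 0.218 × 0.286 × 1350 × 0.0116 = 0.97637
Highest is cycle (1) at 1.1993 (>1, arbitrage).

1.1993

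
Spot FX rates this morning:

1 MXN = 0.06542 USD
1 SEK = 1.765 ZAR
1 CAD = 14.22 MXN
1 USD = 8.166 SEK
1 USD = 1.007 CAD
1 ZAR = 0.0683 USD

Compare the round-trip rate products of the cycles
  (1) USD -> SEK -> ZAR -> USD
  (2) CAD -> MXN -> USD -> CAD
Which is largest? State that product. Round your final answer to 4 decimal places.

0.9844

(1) 8.166 × 1.765 × 0.0683 = 0.98441
(2) 14.22 × 0.06542 × 1.007 = 0.93678
Highest is cycle (1) at 0.9844 (≤1, no arbitrage).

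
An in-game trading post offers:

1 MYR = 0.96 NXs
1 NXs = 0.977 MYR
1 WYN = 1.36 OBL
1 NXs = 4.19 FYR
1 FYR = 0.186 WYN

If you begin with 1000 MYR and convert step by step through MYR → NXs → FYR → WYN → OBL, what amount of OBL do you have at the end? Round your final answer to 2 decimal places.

1000 MYR × 0.96 = 960 NXs
960 NXs × 4.19 = 4022.4 FYR
4022.4 FYR × 0.186 = 748.1664 WYN
748.1664 WYN × 1.36 = 1017.506304 OBL

1017.51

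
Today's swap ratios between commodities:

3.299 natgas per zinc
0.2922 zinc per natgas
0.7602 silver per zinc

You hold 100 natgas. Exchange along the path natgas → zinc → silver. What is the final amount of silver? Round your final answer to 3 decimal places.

100 natgas × 0.2922 = 29.22 zinc
29.22 zinc × 0.7602 = 22.213044 silver

22.213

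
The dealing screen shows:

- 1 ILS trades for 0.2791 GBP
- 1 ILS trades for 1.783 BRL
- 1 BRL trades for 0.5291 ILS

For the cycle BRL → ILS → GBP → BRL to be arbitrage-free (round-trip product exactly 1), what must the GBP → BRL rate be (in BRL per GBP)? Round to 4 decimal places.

Known legs of the cycle: 0.5291 × 0.2791 = 0.14767181
For no arbitrage the full-cycle product must be 1, so the missing rate is 1 / 0.14767181 ≈ 6.771773.

6.7718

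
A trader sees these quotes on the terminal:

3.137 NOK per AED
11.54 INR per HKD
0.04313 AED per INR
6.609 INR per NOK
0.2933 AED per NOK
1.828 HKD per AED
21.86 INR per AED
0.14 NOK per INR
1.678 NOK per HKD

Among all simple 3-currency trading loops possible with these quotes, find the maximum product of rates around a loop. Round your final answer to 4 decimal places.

0.9098

HKD→INR→AED→HKD: 11.54 × 0.04313 × 1.828 = 0.90983
HKD→NOK→AED→HKD: 1.678 × 0.2933 × 1.828 = 0.89966
NOK→AED→INR→NOK: 0.2933 × 21.86 × 0.14 = 0.89762
NOK→INR→AED→NOK: 6.609 × 0.04313 × 3.137 = 0.89419
Maximum is HKD→INR→AED→HKD at 0.9098; no arbitrage — every cycle loses value.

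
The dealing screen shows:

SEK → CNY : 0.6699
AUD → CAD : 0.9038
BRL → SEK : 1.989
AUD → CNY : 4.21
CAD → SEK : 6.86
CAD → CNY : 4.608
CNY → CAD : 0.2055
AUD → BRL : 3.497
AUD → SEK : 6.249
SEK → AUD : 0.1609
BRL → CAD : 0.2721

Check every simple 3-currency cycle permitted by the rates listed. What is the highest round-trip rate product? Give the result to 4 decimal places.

SEK→AUD→BRL→SEK: 0.1609 × 3.497 × 1.989 = 1.11915
SEK→AUD→CAD→SEK: 0.1609 × 0.9038 × 6.86 = 0.99759
CNY→CAD→SEK→CNY: 0.2055 × 6.86 × 0.6699 = 0.94438
Maximum is SEK→AUD→BRL→SEK at 1.1191; arbitrage exists.

1.1191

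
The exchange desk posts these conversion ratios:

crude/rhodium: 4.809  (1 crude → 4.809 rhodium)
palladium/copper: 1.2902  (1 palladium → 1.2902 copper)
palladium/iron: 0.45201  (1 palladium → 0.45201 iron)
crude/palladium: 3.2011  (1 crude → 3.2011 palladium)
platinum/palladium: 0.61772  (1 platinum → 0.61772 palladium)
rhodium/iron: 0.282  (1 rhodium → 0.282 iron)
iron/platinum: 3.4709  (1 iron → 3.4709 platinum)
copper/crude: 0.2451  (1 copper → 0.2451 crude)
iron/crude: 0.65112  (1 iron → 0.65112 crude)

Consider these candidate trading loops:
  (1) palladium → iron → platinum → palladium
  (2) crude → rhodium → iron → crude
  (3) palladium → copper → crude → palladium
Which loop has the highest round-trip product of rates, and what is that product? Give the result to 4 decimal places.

(1) 0.45201 × 3.4709 × 0.61772 = 0.96913
(2) 4.809 × 0.282 × 0.65112 = 0.88301
(3) 1.2902 × 0.2451 × 3.2011 = 1.01228
Highest is cycle (3) at 1.0123 (>1, arbitrage).

1.0123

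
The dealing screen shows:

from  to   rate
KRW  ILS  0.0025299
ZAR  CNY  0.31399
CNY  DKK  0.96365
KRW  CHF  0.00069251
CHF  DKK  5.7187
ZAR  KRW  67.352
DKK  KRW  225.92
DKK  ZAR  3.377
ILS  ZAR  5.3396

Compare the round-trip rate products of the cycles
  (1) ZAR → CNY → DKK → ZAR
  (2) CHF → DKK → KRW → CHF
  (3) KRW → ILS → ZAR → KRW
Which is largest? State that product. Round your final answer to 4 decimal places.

(1) 0.31399 × 0.96365 × 3.377 = 1.02180
(2) 5.7187 × 225.92 × 0.00069251 = 0.89470
(3) 0.0025299 × 5.3396 × 67.352 = 0.90983
Highest is cycle (1) at 1.0218 (>1, arbitrage).

1.0218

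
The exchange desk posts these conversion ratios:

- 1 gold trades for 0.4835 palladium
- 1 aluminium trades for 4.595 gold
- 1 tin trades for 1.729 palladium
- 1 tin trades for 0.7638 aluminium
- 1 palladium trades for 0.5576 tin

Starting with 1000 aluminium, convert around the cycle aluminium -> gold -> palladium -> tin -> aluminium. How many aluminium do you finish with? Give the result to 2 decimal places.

946.20

1000 aluminium × 4.595 = 4595 gold
4595 gold × 0.4835 = 2221.6825 palladium
2221.6825 palladium × 0.5576 = 1238.810162 tin
1238.810162 tin × 0.7638 = 946.2032017356 aluminium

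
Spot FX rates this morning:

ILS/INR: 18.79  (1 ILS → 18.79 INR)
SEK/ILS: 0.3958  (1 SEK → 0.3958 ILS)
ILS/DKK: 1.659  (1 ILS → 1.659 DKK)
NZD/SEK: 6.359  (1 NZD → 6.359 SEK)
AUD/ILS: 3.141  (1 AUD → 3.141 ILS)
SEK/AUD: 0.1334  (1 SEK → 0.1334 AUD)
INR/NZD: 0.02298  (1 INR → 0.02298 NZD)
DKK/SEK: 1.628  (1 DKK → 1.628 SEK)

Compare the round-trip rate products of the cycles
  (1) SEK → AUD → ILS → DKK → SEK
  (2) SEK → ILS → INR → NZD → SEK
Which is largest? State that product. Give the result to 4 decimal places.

(1) 0.1334 × 3.141 × 1.659 × 1.628 = 1.13168
(2) 0.3958 × 18.79 × 0.02298 × 6.359 = 1.08678
Highest is cycle (1) at 1.1317 (>1, arbitrage).

1.1317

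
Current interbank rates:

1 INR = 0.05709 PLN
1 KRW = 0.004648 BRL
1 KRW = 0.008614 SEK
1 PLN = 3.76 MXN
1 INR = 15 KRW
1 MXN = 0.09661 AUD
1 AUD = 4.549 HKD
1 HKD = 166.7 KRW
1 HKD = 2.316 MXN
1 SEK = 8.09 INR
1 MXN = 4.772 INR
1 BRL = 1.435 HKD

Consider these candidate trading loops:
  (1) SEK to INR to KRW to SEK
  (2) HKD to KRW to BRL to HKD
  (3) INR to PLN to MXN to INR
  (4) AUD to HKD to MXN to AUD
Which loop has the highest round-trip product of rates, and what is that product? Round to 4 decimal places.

(1) 8.09 × 15 × 0.008614 = 1.04531
(2) 166.7 × 0.004648 × 1.435 = 1.11187
(3) 0.05709 × 3.76 × 4.772 = 1.02435
(4) 4.549 × 2.316 × 0.09661 = 1.01783
Highest is cycle (2) at 1.1119 (>1, arbitrage).

1.1119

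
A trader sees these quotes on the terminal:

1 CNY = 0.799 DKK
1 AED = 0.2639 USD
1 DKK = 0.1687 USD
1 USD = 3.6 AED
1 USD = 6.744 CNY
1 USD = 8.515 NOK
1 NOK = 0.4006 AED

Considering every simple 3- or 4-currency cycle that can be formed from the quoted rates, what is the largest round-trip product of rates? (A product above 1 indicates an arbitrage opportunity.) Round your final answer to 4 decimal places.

0.9090

CNY→DKK→USD→CNY: 0.799 × 0.1687 × 6.744 = 0.90903
AED→USD→NOK→AED: 0.2639 × 8.515 × 0.4006 = 0.90019
Maximum is CNY→DKK→USD→CNY at 0.9090; no arbitrage — every cycle loses value.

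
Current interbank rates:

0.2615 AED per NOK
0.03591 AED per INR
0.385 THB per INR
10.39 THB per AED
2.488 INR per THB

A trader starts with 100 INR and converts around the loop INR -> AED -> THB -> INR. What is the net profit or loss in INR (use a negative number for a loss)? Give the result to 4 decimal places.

100 INR × 0.03591 = 3.591 AED
3.591 AED × 10.39 = 37.31049 THB
37.31049 THB × 2.488 = 92.82849912 INR
Net change: 92.82849912 − 100 = -7.17150088 INR

-7.1715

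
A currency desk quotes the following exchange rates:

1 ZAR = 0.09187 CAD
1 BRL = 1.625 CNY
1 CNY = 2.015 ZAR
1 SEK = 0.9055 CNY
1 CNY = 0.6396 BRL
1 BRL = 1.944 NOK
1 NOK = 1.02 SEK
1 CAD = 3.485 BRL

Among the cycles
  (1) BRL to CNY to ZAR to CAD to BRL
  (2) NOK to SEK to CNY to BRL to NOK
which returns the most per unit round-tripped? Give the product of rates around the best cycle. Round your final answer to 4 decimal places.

(1) 1.625 × 2.015 × 0.09187 × 3.485 = 1.04835
(2) 1.02 × 0.9055 × 0.6396 × 1.944 = 1.14840
Highest is cycle (2) at 1.1484 (>1, arbitrage).

1.1484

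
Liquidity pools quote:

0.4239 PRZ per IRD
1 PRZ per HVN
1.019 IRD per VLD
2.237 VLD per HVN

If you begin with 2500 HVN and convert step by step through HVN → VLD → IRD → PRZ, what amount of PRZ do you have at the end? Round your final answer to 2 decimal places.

2415.70

2500 HVN × 2.237 = 5592.5 VLD
5592.5 VLD × 1.019 = 5698.7575 IRD
5698.7575 IRD × 0.4239 = 2415.70330425 PRZ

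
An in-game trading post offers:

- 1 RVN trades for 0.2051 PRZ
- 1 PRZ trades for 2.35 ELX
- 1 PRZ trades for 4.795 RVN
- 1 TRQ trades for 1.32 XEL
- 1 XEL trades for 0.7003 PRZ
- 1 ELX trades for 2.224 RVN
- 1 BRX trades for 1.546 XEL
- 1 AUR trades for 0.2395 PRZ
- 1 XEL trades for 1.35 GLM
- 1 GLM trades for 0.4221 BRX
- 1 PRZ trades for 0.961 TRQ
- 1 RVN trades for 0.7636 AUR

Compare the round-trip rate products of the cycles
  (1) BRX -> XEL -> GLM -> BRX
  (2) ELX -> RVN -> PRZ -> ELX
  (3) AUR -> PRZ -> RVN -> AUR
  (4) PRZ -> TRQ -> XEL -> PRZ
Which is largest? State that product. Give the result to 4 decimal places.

(1) 1.546 × 1.35 × 0.4221 = 0.88096
(2) 2.224 × 0.2051 × 2.35 = 1.07193
(3) 0.2395 × 4.795 × 0.7636 = 0.87692
(4) 0.961 × 1.32 × 0.7003 = 0.88834
Highest is cycle (2) at 1.0719 (>1, arbitrage).

1.0719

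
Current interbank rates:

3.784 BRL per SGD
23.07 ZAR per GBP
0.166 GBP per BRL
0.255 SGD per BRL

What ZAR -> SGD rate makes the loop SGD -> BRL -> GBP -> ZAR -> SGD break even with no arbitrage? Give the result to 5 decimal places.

0.06901

Known legs of the cycle: 3.784 × 0.166 × 23.07 = 14.49128208
For no arbitrage the full-cycle product must be 1, so the missing rate is 1 / 14.49128208 ≈ 0.0690070.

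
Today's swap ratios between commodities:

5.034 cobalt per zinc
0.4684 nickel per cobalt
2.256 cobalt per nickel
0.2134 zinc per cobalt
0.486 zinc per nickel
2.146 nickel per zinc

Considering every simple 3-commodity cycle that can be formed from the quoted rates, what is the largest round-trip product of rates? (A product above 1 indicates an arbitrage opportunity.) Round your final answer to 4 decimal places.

1.1460

cobalt→nickel→zinc→cobalt: 0.4684 × 0.486 × 5.034 = 1.14595
cobalt→zinc→nickel→cobalt: 0.2134 × 2.146 × 2.256 = 1.03315
Maximum is cobalt→nickel→zinc→cobalt at 1.1460; arbitrage exists.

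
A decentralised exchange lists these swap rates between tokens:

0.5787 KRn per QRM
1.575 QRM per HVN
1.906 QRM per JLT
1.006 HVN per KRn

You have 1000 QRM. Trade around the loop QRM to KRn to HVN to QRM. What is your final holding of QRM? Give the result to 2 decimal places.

1000 QRM × 0.5787 = 578.7 KRn
578.7 KRn × 1.006 = 582.1722 HVN
582.1722 HVN × 1.575 = 916.921215 QRM

916.92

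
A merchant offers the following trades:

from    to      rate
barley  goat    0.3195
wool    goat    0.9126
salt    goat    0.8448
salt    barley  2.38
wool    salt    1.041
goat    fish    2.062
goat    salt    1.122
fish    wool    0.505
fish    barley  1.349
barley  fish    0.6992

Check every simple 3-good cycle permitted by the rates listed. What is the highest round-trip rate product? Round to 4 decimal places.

0.9503

wool→goat→fish→wool: 0.9126 × 2.062 × 0.505 = 0.95030
barley→goat→fish→barley: 0.3195 × 2.062 × 1.349 = 0.88873
barley→goat→salt→barley: 0.3195 × 1.122 × 2.38 = 0.85318
Maximum is wool→goat→fish→wool at 0.9503; no arbitrage — every cycle loses value.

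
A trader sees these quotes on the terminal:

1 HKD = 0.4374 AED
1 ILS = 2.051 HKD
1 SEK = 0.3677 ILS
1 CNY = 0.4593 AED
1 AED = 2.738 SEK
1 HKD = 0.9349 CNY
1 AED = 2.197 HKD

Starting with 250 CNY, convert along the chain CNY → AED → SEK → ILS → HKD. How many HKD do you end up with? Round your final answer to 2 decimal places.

237.10

250 CNY × 0.4593 = 114.825 AED
114.825 AED × 2.738 = 314.39085 SEK
314.39085 SEK × 0.3677 = 115.601515545 ILS
115.601515545 ILS × 2.051 = 237.098708382795 HKD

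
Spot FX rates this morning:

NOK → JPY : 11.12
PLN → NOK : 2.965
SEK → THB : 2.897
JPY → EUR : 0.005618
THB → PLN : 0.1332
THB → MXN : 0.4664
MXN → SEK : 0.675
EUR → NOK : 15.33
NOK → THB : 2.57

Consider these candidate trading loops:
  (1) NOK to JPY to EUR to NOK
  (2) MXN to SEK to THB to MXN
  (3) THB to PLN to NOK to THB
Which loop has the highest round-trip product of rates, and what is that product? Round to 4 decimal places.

1.0150

(1) 11.12 × 0.005618 × 15.33 = 0.95770
(2) 0.675 × 2.897 × 0.4664 = 0.91203
(3) 0.1332 × 2.965 × 2.57 = 1.01499
Highest is cycle (3) at 1.0150 (>1, arbitrage).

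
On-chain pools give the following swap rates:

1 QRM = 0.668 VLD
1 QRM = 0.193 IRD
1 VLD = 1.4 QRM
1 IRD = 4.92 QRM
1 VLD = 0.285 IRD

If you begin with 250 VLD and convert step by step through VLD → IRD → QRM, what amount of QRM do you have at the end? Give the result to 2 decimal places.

350.55

250 VLD × 0.285 = 71.25 IRD
71.25 IRD × 4.92 = 350.55 QRM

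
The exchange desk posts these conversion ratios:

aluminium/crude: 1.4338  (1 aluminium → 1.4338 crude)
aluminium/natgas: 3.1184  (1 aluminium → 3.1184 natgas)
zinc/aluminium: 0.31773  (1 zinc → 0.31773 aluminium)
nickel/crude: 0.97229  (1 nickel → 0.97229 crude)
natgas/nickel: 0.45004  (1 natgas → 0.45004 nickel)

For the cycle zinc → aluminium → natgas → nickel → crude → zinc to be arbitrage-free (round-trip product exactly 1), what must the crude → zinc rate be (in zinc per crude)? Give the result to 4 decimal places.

Known legs of the cycle: 0.31773 × 3.1184 × 0.45004 × 0.97229 = 0.4335477928379032512
For no arbitrage the full-cycle product must be 1, so the missing rate is 1 / 0.4335477928379032512 ≈ 2.306551.

2.3066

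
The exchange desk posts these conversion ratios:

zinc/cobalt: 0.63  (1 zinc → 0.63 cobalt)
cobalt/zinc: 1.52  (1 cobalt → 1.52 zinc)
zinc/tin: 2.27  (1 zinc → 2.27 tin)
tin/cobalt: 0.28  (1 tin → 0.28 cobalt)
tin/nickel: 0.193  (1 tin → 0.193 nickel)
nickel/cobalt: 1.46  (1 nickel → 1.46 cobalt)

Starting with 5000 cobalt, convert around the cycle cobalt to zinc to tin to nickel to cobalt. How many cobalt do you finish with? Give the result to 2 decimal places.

4861.27

5000 cobalt × 1.52 = 7600 zinc
7600 zinc × 2.27 = 17252 tin
17252 tin × 0.193 = 3329.636 nickel
3329.636 nickel × 1.46 = 4861.26856 cobalt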